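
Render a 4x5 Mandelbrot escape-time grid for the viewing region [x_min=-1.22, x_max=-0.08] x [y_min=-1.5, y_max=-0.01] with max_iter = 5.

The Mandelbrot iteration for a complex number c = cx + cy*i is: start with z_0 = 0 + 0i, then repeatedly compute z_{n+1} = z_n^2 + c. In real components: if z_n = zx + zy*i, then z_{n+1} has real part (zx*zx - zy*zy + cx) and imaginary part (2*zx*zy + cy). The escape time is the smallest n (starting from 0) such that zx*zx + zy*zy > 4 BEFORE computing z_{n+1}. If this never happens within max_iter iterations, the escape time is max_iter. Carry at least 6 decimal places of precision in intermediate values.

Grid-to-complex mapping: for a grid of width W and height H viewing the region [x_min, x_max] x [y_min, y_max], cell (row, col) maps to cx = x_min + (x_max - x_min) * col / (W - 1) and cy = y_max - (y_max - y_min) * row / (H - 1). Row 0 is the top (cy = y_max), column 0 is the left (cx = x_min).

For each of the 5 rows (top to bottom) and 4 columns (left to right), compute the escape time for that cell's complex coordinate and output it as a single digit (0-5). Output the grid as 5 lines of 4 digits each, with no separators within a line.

Answer: 5555
5555
3455
3335
2222

Derivation:
(row=0, col=0): c = -1.2200 + -0.0100i → escape time 5
(row=0, col=1): c = -0.8400 + -0.0100i → escape time 5
(row=0, col=2): c = -0.4600 + -0.0100i → escape time 5
(row=0, col=3): c = -0.0800 + -0.0100i → escape time 5
(row=1, col=0): c = -1.2200 + -0.3825i → escape time 5
(row=1, col=1): c = -0.8400 + -0.3825i → escape time 5
(row=1, col=2): c = -0.4600 + -0.3825i → escape time 5
(row=1, col=3): c = -0.0800 + -0.3825i → escape time 5
(row=2, col=0): c = -1.2200 + -0.7550i → escape time 3
(row=2, col=1): c = -0.8400 + -0.7550i → escape time 4
(row=2, col=2): c = -0.4600 + -0.7550i → escape time 5
(row=2, col=3): c = -0.0800 + -0.7550i → escape time 5
(row=3, col=0): c = -1.2200 + -1.1275i → escape time 3
(row=3, col=1): c = -0.8400 + -1.1275i → escape time 3
(row=3, col=2): c = -0.4600 + -1.1275i → escape time 3
(row=3, col=3): c = -0.0800 + -1.1275i → escape time 5
(row=4, col=0): c = -1.2200 + -1.5000i → escape time 2
(row=4, col=1): c = -0.8400 + -1.5000i → escape time 2
(row=4, col=2): c = -0.4600 + -1.5000i → escape time 2
(row=4, col=3): c = -0.0800 + -1.5000i → escape time 2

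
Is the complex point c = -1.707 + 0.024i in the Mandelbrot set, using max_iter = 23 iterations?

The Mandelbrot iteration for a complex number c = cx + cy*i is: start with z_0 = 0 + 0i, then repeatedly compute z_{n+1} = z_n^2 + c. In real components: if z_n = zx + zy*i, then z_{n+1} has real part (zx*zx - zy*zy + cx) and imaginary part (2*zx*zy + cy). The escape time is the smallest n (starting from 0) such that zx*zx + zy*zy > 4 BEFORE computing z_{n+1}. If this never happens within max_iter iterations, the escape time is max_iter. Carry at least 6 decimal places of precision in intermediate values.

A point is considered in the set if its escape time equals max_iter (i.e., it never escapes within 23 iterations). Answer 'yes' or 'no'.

z_0 = 0 + 0i, c = -1.7070 + 0.0240i
Iter 1: z = -1.7070 + 0.0240i, |z|^2 = 2.9144
Iter 2: z = 1.2063 + -0.0579i, |z|^2 = 1.4585
Iter 3: z = -0.2553 + -0.1158i, |z|^2 = 0.0786
Iter 4: z = -1.6552 + 0.0831i, |z|^2 = 2.7467
Iter 5: z = 1.0259 + -0.2511i, |z|^2 = 1.1156
Iter 6: z = -0.7175 + -0.4913i, |z|^2 = 0.7562
Iter 7: z = -1.4335 + 0.7290i, |z|^2 = 2.5863
Iter 8: z = -0.1835 + -2.0660i, |z|^2 = 4.3020
Escaped at iteration 8

Answer: no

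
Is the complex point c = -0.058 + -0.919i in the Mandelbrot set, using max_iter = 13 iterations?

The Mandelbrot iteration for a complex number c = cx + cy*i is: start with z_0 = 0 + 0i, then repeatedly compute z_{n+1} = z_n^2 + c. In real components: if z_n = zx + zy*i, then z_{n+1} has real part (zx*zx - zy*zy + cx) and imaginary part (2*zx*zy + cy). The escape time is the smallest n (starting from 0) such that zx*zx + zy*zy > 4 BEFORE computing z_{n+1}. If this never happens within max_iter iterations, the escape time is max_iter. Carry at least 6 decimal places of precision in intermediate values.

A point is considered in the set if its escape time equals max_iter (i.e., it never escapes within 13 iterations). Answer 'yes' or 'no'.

Answer: no

Derivation:
z_0 = 0 + 0i, c = -0.0580 + -0.9190i
Iter 1: z = -0.0580 + -0.9190i, |z|^2 = 0.8479
Iter 2: z = -0.8992 + -0.8124i, |z|^2 = 1.4685
Iter 3: z = 0.0906 + 0.5420i, |z|^2 = 0.3020
Iter 4: z = -0.3436 + -0.8208i, |z|^2 = 0.7918
Iter 5: z = -0.6137 + -0.3550i, |z|^2 = 0.5026
Iter 6: z = 0.1926 + -0.4833i, |z|^2 = 0.2707
Iter 7: z = -0.2545 + -1.1052i, |z|^2 = 1.2862
Iter 8: z = -1.2147 + -0.3565i, |z|^2 = 1.6026
Iter 9: z = 1.2904 + -0.0528i, |z|^2 = 1.6678
Iter 10: z = 1.6043 + -1.0554i, |z|^2 = 3.6874
Iter 11: z = 1.4019 + -4.3051i, |z|^2 = 20.4995
Escaped at iteration 11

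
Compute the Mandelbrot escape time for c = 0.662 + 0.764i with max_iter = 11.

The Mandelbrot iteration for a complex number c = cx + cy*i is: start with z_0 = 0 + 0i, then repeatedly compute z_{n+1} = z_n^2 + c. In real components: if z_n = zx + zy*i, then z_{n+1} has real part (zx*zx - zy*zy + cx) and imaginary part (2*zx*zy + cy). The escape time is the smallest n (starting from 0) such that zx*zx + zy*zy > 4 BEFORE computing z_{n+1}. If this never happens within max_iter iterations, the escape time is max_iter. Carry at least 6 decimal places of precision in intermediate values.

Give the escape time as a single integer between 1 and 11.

z_0 = 0 + 0i, c = 0.6620 + 0.7640i
Iter 1: z = 0.6620 + 0.7640i, |z|^2 = 1.0219
Iter 2: z = 0.5165 + 1.7755i, |z|^2 = 3.4193
Iter 3: z = -2.2237 + 2.5983i, |z|^2 = 11.6960
Escaped at iteration 3

Answer: 3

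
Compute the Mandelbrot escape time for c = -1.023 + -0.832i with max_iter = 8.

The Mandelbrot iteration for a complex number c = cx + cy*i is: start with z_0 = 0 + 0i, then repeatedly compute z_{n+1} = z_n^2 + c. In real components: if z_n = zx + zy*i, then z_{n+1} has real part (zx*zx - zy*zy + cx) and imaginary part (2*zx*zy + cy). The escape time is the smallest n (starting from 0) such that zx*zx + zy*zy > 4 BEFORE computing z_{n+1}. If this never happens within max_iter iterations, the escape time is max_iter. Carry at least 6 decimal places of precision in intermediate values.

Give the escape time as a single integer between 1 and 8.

z_0 = 0 + 0i, c = -1.0230 + -0.8320i
Iter 1: z = -1.0230 + -0.8320i, |z|^2 = 1.7388
Iter 2: z = -0.6687 + 0.8703i, |z|^2 = 1.2045
Iter 3: z = -1.3332 + -1.9959i, |z|^2 = 5.7611
Escaped at iteration 3

Answer: 3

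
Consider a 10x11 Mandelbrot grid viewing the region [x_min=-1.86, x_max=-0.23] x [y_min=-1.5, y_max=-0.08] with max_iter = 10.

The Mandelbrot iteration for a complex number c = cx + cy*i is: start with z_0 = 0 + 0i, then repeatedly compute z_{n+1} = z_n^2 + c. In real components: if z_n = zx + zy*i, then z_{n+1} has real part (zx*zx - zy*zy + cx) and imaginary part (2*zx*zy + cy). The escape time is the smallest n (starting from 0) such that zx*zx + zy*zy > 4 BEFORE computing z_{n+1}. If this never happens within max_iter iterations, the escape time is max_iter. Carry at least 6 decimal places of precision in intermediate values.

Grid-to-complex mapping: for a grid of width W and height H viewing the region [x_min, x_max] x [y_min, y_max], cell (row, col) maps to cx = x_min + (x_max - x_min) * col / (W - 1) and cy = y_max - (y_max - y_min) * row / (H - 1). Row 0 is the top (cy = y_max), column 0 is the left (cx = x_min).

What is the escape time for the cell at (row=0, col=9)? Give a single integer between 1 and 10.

Answer: 10

Derivation:
z_0 = 0 + 0i, c = -0.2300 + -0.0800i
Iter 1: z = -0.2300 + -0.0800i, |z|^2 = 0.0593
Iter 2: z = -0.1835 + -0.0432i, |z|^2 = 0.0355
Iter 3: z = -0.1982 + -0.0641i, |z|^2 = 0.0434
Iter 4: z = -0.1948 + -0.0546i, |z|^2 = 0.0409
Iter 5: z = -0.1950 + -0.0587i, |z|^2 = 0.0415
Iter 6: z = -0.1954 + -0.0571i, |z|^2 = 0.0414
Iter 7: z = -0.1951 + -0.0577i, |z|^2 = 0.0414
Iter 8: z = -0.1953 + -0.0575i, |z|^2 = 0.0414
Iter 9: z = -0.1952 + -0.0575i, |z|^2 = 0.0414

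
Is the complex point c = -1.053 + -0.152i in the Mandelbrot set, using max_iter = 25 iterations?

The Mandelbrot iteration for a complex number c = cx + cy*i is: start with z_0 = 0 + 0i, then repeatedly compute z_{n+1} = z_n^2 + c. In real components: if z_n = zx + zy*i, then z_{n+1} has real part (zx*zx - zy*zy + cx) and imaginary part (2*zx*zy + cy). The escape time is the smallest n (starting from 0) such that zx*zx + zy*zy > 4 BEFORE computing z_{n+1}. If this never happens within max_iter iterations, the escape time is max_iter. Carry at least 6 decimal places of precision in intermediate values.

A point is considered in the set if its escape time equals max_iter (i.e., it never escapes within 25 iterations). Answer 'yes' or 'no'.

z_0 = 0 + 0i, c = -1.0530 + -0.1520i
Iter 1: z = -1.0530 + -0.1520i, |z|^2 = 1.1319
Iter 2: z = 0.0327 + 0.1681i, |z|^2 = 0.0293
Iter 3: z = -1.0802 + -0.1410i, |z|^2 = 1.1867
Iter 4: z = 0.0939 + 0.1526i, |z|^2 = 0.0321
Iter 5: z = -1.0675 + -0.1233i, |z|^2 = 1.1547
Iter 6: z = 0.0713 + 0.1113i, |z|^2 = 0.0175
Iter 7: z = -1.0603 + -0.1361i, |z|^2 = 1.1428
Iter 8: z = 0.0527 + 0.1367i, |z|^2 = 0.0215
Iter 9: z = -1.0689 + -0.1376i, |z|^2 = 1.1615
Iter 10: z = 0.0706 + 0.1421i, |z|^2 = 0.0252
Iter 11: z = -1.0682 + -0.1319i, |z|^2 = 1.1585
Iter 12: z = 0.0707 + 0.1298i, |z|^2 = 0.0219
Iter 13: z = -1.0649 + -0.1336i, |z|^2 = 1.1518
Iter 14: z = 0.0631 + 0.1326i, |z|^2 = 0.0216
Iter 15: z = -1.0666 + -0.1353i, |z|^2 = 1.1560
Iter 16: z = 0.0664 + 0.1366i, |z|^2 = 0.0231
Iter 17: z = -1.0672 + -0.1339i, |z|^2 = 1.1569
Iter 18: z = 0.0681 + 0.1338i, |z|^2 = 0.0225
Iter 19: z = -1.0663 + -0.1338i, |z|^2 = 1.1548
Iter 20: z = 0.0660 + 0.1333i, |z|^2 = 0.0221
Iter 21: z = -1.0664 + -0.1344i, |z|^2 = 1.1553
Iter 22: z = 0.0662 + 0.1347i, |z|^2 = 0.0225
Iter 23: z = -1.0668 + -0.1342i, |z|^2 = 1.1560
Iter 24: z = 0.0670 + 0.1343i, |z|^2 = 0.0225
Did not escape in 25 iterations → in set

Answer: yes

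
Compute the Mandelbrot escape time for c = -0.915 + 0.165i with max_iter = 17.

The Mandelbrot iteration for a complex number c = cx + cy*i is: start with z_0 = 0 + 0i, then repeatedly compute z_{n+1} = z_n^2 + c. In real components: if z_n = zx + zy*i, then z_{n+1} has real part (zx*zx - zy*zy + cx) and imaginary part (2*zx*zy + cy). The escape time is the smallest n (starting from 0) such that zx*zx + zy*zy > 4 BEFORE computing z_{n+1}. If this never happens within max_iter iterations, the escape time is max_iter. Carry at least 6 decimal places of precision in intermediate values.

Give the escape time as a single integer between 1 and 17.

Answer: 17

Derivation:
z_0 = 0 + 0i, c = -0.9150 + 0.1650i
Iter 1: z = -0.9150 + 0.1650i, |z|^2 = 0.8645
Iter 2: z = -0.1050 + -0.1370i, |z|^2 = 0.0298
Iter 3: z = -0.9227 + 0.1938i, |z|^2 = 0.8890
Iter 4: z = -0.1011 + -0.1926i, |z|^2 = 0.0473
Iter 5: z = -0.9419 + 0.2039i, |z|^2 = 0.9287
Iter 6: z = -0.0695 + -0.2192i, |z|^2 = 0.0529
Iter 7: z = -0.9582 + 0.1955i, |z|^2 = 0.9564
Iter 8: z = -0.0350 + -0.2096i, |z|^2 = 0.0452
Iter 9: z = -0.9577 + 0.1797i, |z|^2 = 0.9495
Iter 10: z = -0.0301 + -0.1792i, |z|^2 = 0.0330
Iter 11: z = -0.9462 + 0.1758i, |z|^2 = 0.9262
Iter 12: z = -0.0506 + -0.1677i, |z|^2 = 0.0307
Iter 13: z = -0.9405 + 0.1820i, |z|^2 = 0.9177
Iter 14: z = -0.0635 + -0.1773i, |z|^2 = 0.0355
Iter 15: z = -0.9424 + 0.1875i, |z|^2 = 0.9233
Iter 16: z = -0.0620 + -0.1884i, |z|^2 = 0.0394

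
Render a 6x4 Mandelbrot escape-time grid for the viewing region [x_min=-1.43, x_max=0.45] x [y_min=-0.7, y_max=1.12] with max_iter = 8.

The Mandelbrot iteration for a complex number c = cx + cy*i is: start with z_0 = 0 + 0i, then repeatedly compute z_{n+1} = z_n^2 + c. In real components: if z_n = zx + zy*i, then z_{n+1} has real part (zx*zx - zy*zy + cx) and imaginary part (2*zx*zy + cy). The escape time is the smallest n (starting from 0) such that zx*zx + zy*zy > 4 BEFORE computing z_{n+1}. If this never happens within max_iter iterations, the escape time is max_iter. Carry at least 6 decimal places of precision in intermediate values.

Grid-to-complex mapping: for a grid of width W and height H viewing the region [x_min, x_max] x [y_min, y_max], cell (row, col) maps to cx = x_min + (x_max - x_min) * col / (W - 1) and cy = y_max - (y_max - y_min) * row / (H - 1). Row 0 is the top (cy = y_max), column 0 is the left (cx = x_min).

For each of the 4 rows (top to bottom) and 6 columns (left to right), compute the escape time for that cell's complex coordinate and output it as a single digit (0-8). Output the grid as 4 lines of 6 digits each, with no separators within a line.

(row=0, col=0): c = -1.4300 + 1.1200i → escape time 2
(row=0, col=1): c = -1.0540 + 1.1200i → escape time 3
(row=0, col=2): c = -0.6780 + 1.1200i → escape time 3
(row=0, col=3): c = -0.3020 + 1.1200i → escape time 4
(row=0, col=4): c = 0.0740 + 1.1200i → escape time 4
(row=0, col=5): c = 0.4500 + 1.1200i → escape time 2
(row=1, col=0): c = -1.4300 + 0.5133i → escape time 3
(row=1, col=1): c = -1.0540 + 0.5133i → escape time 5
(row=1, col=2): c = -0.6780 + 0.5133i → escape time 8
(row=1, col=3): c = -0.3020 + 0.5133i → escape time 8
(row=1, col=4): c = 0.0740 + 0.5133i → escape time 8
(row=1, col=5): c = 0.4500 + 0.5133i → escape time 6
(row=2, col=0): c = -1.4300 + -0.0933i → escape time 8
(row=2, col=1): c = -1.0540 + -0.0933i → escape time 8
(row=2, col=2): c = -0.6780 + -0.0933i → escape time 8
(row=2, col=3): c = -0.3020 + -0.0933i → escape time 8
(row=2, col=4): c = 0.0740 + -0.0933i → escape time 8
(row=2, col=5): c = 0.4500 + -0.0933i → escape time 6
(row=3, col=0): c = -1.4300 + -0.7000i → escape time 3
(row=3, col=1): c = -1.0540 + -0.7000i → escape time 3
(row=3, col=2): c = -0.6780 + -0.7000i → escape time 5
(row=3, col=3): c = -0.3020 + -0.7000i → escape time 8
(row=3, col=4): c = 0.0740 + -0.7000i → escape time 8
(row=3, col=5): c = 0.4500 + -0.7000i → escape time 4

Answer: 233442
358886
888886
335884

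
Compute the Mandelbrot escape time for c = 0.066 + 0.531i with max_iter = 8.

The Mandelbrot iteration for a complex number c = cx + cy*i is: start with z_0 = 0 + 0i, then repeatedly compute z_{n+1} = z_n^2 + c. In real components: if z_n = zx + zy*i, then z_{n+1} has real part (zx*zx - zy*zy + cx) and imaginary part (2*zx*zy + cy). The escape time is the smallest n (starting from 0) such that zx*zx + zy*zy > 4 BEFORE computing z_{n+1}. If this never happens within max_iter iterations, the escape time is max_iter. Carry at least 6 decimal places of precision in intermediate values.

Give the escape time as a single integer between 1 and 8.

z_0 = 0 + 0i, c = 0.0660 + 0.5310i
Iter 1: z = 0.0660 + 0.5310i, |z|^2 = 0.2863
Iter 2: z = -0.2116 + 0.6011i, |z|^2 = 0.4061
Iter 3: z = -0.2505 + 0.2766i, |z|^2 = 0.1393
Iter 4: z = 0.0523 + 0.3924i, |z|^2 = 0.1567
Iter 5: z = -0.0852 + 0.5720i, |z|^2 = 0.3345
Iter 6: z = -0.2539 + 0.4335i, |z|^2 = 0.2524
Iter 7: z = -0.0574 + 0.3109i, |z|^2 = 0.0999

Answer: 8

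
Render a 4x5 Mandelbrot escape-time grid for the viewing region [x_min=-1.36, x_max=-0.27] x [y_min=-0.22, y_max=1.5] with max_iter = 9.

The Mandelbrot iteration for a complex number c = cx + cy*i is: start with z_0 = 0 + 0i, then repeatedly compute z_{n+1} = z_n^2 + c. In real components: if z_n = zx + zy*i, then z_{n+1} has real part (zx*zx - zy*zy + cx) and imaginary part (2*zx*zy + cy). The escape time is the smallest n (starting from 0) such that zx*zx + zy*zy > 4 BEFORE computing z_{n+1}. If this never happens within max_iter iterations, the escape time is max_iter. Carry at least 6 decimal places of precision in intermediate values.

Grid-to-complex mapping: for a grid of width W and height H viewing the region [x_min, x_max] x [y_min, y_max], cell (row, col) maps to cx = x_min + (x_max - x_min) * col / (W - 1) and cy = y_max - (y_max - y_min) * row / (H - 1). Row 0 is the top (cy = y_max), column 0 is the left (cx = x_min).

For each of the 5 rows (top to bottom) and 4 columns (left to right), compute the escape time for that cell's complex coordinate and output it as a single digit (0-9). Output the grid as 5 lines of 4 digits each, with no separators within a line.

Answer: 1222
3335
3489
7999
7999

Derivation:
(row=0, col=0): c = -1.3600 + 1.5000i → escape time 1
(row=0, col=1): c = -0.9967 + 1.5000i → escape time 2
(row=0, col=2): c = -0.6333 + 1.5000i → escape time 2
(row=0, col=3): c = -0.2700 + 1.5000i → escape time 2
(row=1, col=0): c = -1.3600 + 1.0700i → escape time 3
(row=1, col=1): c = -0.9967 + 1.0700i → escape time 3
(row=1, col=2): c = -0.6333 + 1.0700i → escape time 3
(row=1, col=3): c = -0.2700 + 1.0700i → escape time 5
(row=2, col=0): c = -1.3600 + 0.6400i → escape time 3
(row=2, col=1): c = -0.9967 + 0.6400i → escape time 4
(row=2, col=2): c = -0.6333 + 0.6400i → escape time 8
(row=2, col=3): c = -0.2700 + 0.6400i → escape time 9
(row=3, col=0): c = -1.3600 + 0.2100i → escape time 7
(row=3, col=1): c = -0.9967 + 0.2100i → escape time 9
(row=3, col=2): c = -0.6333 + 0.2100i → escape time 9
(row=3, col=3): c = -0.2700 + 0.2100i → escape time 9
(row=4, col=0): c = -1.3600 + -0.2200i → escape time 7
(row=4, col=1): c = -0.9967 + -0.2200i → escape time 9
(row=4, col=2): c = -0.6333 + -0.2200i → escape time 9
(row=4, col=3): c = -0.2700 + -0.2200i → escape time 9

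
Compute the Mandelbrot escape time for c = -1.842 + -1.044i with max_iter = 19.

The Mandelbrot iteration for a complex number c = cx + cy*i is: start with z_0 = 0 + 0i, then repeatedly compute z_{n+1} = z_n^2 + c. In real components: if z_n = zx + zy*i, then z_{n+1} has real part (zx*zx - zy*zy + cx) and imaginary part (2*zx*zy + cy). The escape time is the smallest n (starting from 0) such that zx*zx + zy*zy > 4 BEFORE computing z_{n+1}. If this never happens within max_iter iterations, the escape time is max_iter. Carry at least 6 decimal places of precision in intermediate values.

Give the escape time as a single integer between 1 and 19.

Answer: 1

Derivation:
z_0 = 0 + 0i, c = -1.8420 + -1.0440i
Iter 1: z = -1.8420 + -1.0440i, |z|^2 = 4.4829
Escaped at iteration 1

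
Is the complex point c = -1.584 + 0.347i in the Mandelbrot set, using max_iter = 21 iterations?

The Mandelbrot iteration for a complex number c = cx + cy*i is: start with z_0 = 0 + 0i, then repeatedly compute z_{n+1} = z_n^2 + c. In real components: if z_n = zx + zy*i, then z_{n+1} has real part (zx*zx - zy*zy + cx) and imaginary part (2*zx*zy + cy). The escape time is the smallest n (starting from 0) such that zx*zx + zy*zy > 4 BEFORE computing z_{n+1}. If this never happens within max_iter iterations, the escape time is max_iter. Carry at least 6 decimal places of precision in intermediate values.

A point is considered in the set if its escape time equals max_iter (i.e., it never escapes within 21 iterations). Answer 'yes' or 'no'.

z_0 = 0 + 0i, c = -1.5840 + 0.3470i
Iter 1: z = -1.5840 + 0.3470i, |z|^2 = 2.6295
Iter 2: z = 0.8046 + -0.7523i, |z|^2 = 1.2134
Iter 3: z = -1.5025 + -0.8637i, |z|^2 = 3.0034
Iter 4: z = -0.0724 + 2.9423i, |z|^2 = 8.6624
Escaped at iteration 4

Answer: no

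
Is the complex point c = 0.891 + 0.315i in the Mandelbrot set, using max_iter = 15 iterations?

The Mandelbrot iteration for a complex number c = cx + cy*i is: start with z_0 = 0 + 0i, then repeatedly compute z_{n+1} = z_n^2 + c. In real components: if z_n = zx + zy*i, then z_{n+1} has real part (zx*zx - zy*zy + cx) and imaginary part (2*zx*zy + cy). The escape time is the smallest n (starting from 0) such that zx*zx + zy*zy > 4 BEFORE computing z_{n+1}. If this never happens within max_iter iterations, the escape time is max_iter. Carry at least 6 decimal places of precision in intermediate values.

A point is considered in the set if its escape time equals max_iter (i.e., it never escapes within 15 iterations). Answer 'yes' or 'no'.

z_0 = 0 + 0i, c = 0.8910 + 0.3150i
Iter 1: z = 0.8910 + 0.3150i, |z|^2 = 0.8931
Iter 2: z = 1.5857 + 0.8763i, |z|^2 = 3.2823
Iter 3: z = 2.6374 + 3.0941i, |z|^2 = 16.5292
Escaped at iteration 3

Answer: no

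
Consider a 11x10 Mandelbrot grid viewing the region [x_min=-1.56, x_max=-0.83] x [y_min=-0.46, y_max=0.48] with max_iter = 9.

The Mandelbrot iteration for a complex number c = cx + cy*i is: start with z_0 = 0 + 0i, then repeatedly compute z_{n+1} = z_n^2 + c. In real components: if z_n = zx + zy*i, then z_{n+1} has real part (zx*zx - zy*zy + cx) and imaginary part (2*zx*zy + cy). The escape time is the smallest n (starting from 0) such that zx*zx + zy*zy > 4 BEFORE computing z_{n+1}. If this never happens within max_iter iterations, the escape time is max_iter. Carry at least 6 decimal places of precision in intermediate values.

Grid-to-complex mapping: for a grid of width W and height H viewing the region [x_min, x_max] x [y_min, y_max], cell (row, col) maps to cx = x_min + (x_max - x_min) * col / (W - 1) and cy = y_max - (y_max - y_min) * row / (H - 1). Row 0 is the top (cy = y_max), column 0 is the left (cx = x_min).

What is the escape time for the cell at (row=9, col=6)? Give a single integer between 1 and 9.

Answer: 5

Derivation:
z_0 = 0 + 0i, c = -1.1220 + -0.4600i
Iter 1: z = -1.1220 + -0.4600i, |z|^2 = 1.4705
Iter 2: z = -0.0747 + 0.5722i, |z|^2 = 0.3330
Iter 3: z = -1.4439 + -0.5455i, |z|^2 = 2.3824
Iter 4: z = 0.6652 + 1.1153i, |z|^2 = 1.6864
Iter 5: z = -1.9234 + 1.0238i, |z|^2 = 4.7476
Escaped at iteration 5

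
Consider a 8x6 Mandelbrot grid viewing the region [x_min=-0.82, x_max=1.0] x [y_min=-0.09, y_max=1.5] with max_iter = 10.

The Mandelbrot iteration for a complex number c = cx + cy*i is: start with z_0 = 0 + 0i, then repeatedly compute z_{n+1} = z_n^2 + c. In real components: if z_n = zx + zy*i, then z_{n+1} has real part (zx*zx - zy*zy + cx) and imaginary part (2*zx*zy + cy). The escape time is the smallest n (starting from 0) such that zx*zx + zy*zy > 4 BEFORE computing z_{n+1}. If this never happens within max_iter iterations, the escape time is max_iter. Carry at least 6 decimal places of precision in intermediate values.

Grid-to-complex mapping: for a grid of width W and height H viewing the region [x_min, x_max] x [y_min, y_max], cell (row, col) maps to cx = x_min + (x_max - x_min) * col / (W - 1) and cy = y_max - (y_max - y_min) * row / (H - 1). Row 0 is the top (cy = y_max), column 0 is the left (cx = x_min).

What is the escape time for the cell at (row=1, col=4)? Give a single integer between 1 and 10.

z_0 = 0 + 0i, c = 0.2200 + 1.1820i
Iter 1: z = 0.2200 + 1.1820i, |z|^2 = 1.4455
Iter 2: z = -1.1287 + 1.7021i, |z|^2 = 4.1711
Escaped at iteration 2

Answer: 2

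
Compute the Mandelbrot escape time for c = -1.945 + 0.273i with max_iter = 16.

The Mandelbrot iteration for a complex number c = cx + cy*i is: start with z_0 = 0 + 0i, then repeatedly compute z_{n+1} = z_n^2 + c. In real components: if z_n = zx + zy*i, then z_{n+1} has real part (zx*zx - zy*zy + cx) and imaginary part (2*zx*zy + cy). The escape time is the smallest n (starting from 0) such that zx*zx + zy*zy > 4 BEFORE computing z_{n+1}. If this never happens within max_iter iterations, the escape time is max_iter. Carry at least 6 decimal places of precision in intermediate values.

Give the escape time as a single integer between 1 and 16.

z_0 = 0 + 0i, c = -1.9450 + 0.2730i
Iter 1: z = -1.9450 + 0.2730i, |z|^2 = 3.8576
Iter 2: z = 1.7635 + -0.7890i, |z|^2 = 3.7324
Iter 3: z = 0.5424 + -2.5097i, |z|^2 = 6.5928
Escaped at iteration 3

Answer: 3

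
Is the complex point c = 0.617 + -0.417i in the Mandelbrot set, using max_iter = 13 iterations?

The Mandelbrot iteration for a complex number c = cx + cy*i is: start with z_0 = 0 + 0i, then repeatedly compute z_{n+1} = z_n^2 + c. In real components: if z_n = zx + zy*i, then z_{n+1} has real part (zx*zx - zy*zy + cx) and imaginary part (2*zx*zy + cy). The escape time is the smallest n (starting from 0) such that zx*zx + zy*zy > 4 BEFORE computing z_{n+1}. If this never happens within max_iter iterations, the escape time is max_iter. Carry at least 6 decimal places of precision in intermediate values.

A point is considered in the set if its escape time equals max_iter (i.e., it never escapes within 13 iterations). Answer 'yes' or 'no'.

Answer: no

Derivation:
z_0 = 0 + 0i, c = 0.6170 + -0.4170i
Iter 1: z = 0.6170 + -0.4170i, |z|^2 = 0.5546
Iter 2: z = 0.8238 + -0.9316i, |z|^2 = 1.5465
Iter 3: z = 0.4278 + -1.9519i, |z|^2 = 3.9928
Iter 4: z = -3.0098 + -2.0871i, |z|^2 = 13.4145
Escaped at iteration 4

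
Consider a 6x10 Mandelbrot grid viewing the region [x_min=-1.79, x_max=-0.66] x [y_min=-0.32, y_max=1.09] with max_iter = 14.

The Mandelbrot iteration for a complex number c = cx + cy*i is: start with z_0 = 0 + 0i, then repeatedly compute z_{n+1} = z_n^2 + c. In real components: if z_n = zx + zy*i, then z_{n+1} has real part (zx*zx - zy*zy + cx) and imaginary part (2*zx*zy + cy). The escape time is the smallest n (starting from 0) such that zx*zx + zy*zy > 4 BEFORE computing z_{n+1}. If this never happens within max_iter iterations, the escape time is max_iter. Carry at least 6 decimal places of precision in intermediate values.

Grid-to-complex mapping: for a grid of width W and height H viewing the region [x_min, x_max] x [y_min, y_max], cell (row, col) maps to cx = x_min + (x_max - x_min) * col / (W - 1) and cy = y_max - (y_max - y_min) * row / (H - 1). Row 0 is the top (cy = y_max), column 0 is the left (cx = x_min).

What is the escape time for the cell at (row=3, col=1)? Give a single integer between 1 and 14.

z_0 = 0 + 0i, c = -1.5640 + 0.6200i
Iter 1: z = -1.5640 + 0.6200i, |z|^2 = 2.8305
Iter 2: z = 0.4977 + -1.3194i, |z|^2 = 1.9884
Iter 3: z = -3.0570 + -0.6933i, |z|^2 = 9.8259
Escaped at iteration 3

Answer: 3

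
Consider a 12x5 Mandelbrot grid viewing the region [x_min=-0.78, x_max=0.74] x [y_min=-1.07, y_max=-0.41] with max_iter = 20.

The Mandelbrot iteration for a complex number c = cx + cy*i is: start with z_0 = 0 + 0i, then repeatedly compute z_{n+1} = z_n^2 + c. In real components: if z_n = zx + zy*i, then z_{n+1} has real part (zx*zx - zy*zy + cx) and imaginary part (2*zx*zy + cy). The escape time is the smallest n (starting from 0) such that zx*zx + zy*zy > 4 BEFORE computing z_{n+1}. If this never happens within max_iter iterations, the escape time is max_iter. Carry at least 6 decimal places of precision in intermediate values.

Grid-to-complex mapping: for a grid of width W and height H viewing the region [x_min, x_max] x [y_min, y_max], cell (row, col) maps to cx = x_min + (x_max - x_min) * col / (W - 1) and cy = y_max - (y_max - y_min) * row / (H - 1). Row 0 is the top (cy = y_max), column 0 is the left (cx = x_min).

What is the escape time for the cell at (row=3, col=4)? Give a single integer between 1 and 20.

Answer: 8

Derivation:
z_0 = 0 + 0i, c = -0.2273 + -0.9050i
Iter 1: z = -0.2273 + -0.9050i, |z|^2 = 0.8707
Iter 2: z = -0.9946 + -0.4936i, |z|^2 = 1.2330
Iter 3: z = 0.5184 + 0.0770i, |z|^2 = 0.2746
Iter 4: z = 0.0355 + -0.8252i, |z|^2 = 0.6822
Iter 5: z = -0.9069 + -0.9636i, |z|^2 = 1.7511
Iter 6: z = -0.3332 + 0.8429i, |z|^2 = 0.8215
Iter 7: z = -0.8266 + -1.4668i, |z|^2 = 2.8347
Iter 8: z = -1.6953 + 1.5200i, |z|^2 = 5.1845
Escaped at iteration 8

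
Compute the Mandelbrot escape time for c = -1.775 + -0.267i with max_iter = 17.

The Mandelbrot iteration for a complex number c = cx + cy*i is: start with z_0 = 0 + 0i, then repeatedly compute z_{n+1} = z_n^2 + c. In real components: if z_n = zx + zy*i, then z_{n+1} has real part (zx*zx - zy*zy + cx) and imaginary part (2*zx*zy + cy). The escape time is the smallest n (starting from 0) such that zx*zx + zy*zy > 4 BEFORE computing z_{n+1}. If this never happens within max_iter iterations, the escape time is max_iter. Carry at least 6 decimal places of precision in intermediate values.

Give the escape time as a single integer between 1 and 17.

z_0 = 0 + 0i, c = -1.7750 + -0.2670i
Iter 1: z = -1.7750 + -0.2670i, |z|^2 = 3.2219
Iter 2: z = 1.3043 + 0.6808i, |z|^2 = 2.1648
Iter 3: z = -0.5373 + 1.5091i, |z|^2 = 2.5661
Iter 4: z = -3.7638 + -1.8886i, |z|^2 = 17.7327
Escaped at iteration 4

Answer: 4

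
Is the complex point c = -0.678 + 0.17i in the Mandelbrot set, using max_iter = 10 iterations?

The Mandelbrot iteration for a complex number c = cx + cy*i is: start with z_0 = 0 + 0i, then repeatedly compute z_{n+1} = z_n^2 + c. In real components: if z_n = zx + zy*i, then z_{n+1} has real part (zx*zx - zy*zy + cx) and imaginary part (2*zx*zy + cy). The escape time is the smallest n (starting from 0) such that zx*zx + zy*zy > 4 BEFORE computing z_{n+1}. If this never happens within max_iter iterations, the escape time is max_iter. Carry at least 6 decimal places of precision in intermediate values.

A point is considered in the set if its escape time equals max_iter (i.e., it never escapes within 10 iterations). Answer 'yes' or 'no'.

z_0 = 0 + 0i, c = -0.6780 + 0.1700i
Iter 1: z = -0.6780 + 0.1700i, |z|^2 = 0.4886
Iter 2: z = -0.2472 + -0.0605i, |z|^2 = 0.0648
Iter 3: z = -0.6205 + 0.1999i, |z|^2 = 0.4250
Iter 4: z = -0.3329 + -0.0781i, |z|^2 = 0.1169
Iter 5: z = -0.5733 + 0.2220i, |z|^2 = 0.3779
Iter 6: z = -0.3986 + -0.0846i, |z|^2 = 0.1661
Iter 7: z = -0.5262 + 0.2374i, |z|^2 = 0.3333
Iter 8: z = -0.4574 + -0.0799i, |z|^2 = 0.2156
Iter 9: z = -0.4751 + 0.2431i, |z|^2 = 0.2848
Did not escape in 10 iterations → in set

Answer: yes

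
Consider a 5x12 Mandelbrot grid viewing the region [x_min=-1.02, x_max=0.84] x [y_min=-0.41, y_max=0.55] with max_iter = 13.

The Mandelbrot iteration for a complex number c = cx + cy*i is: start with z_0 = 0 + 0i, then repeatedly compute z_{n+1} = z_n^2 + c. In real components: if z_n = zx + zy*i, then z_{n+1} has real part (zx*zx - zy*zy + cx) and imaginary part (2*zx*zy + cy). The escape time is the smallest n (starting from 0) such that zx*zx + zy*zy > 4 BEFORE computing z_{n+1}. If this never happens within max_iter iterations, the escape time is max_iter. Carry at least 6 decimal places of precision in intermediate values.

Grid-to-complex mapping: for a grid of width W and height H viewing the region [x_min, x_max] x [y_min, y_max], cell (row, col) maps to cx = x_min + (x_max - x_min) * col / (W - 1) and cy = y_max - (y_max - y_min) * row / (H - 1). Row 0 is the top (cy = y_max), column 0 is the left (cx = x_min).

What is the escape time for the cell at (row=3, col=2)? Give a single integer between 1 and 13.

Answer: 13

Derivation:
z_0 = 0 + 0i, c = -0.0900 + 0.2882i
Iter 1: z = -0.0900 + 0.2882i, |z|^2 = 0.0911
Iter 2: z = -0.1649 + 0.2363i, |z|^2 = 0.0831
Iter 3: z = -0.1186 + 0.2102i, |z|^2 = 0.0583
Iter 4: z = -0.1201 + 0.2383i, |z|^2 = 0.0712
Iter 5: z = -0.1324 + 0.2309i, |z|^2 = 0.0708
Iter 6: z = -0.1258 + 0.2270i, |z|^2 = 0.0674
Iter 7: z = -0.1257 + 0.2311i, |z|^2 = 0.0692
Iter 8: z = -0.1276 + 0.2301i, |z|^2 = 0.0692
Iter 9: z = -0.1267 + 0.2295i, |z|^2 = 0.0687
Iter 10: z = -0.1266 + 0.2301i, |z|^2 = 0.0690
Iter 11: z = -0.1269 + 0.2299i, |z|^2 = 0.0690
Iter 12: z = -0.1268 + 0.2298i, |z|^2 = 0.0689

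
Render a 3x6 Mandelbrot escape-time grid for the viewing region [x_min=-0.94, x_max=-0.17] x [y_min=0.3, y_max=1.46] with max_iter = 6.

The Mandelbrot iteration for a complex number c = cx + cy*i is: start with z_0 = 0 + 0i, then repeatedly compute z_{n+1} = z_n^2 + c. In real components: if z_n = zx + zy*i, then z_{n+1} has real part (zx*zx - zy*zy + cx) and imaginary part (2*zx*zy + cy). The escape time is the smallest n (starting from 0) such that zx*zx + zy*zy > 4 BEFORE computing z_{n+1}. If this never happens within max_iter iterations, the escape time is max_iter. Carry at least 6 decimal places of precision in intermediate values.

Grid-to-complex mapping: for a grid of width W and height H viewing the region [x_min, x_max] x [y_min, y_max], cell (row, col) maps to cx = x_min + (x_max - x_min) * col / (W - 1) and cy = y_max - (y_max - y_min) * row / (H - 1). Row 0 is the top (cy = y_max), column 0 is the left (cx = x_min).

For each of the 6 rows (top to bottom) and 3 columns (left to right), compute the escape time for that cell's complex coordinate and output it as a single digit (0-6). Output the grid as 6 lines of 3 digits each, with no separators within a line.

Answer: 222
333
346
466
566
666

Derivation:
(row=0, col=0): c = -0.9400 + 1.4600i → escape time 2
(row=0, col=1): c = -0.5550 + 1.4600i → escape time 2
(row=0, col=2): c = -0.1700 + 1.4600i → escape time 2
(row=1, col=0): c = -0.9400 + 1.2280i → escape time 3
(row=1, col=1): c = -0.5550 + 1.2280i → escape time 3
(row=1, col=2): c = -0.1700 + 1.2280i → escape time 3
(row=2, col=0): c = -0.9400 + 0.9960i → escape time 3
(row=2, col=1): c = -0.5550 + 0.9960i → escape time 4
(row=2, col=2): c = -0.1700 + 0.9960i → escape time 6
(row=3, col=0): c = -0.9400 + 0.7640i → escape time 4
(row=3, col=1): c = -0.5550 + 0.7640i → escape time 6
(row=3, col=2): c = -0.1700 + 0.7640i → escape time 6
(row=4, col=0): c = -0.9400 + 0.5320i → escape time 5
(row=4, col=1): c = -0.5550 + 0.5320i → escape time 6
(row=4, col=2): c = -0.1700 + 0.5320i → escape time 6
(row=5, col=0): c = -0.9400 + 0.3000i → escape time 6
(row=5, col=1): c = -0.5550 + 0.3000i → escape time 6
(row=5, col=2): c = -0.1700 + 0.3000i → escape time 6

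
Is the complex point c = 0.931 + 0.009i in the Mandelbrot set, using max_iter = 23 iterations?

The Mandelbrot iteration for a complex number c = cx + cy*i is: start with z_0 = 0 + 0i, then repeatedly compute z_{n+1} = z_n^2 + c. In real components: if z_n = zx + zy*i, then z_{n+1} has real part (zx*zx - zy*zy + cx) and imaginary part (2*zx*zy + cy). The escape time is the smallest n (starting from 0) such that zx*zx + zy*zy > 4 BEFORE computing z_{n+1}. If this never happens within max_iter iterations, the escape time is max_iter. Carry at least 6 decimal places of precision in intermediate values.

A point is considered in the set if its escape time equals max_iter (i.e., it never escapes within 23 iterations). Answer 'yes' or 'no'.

z_0 = 0 + 0i, c = 0.9310 + 0.0090i
Iter 1: z = 0.9310 + 0.0090i, |z|^2 = 0.8668
Iter 2: z = 1.7977 + 0.0258i, |z|^2 = 3.2323
Iter 3: z = 4.1620 + 0.1016i, |z|^2 = 17.3325
Escaped at iteration 3

Answer: no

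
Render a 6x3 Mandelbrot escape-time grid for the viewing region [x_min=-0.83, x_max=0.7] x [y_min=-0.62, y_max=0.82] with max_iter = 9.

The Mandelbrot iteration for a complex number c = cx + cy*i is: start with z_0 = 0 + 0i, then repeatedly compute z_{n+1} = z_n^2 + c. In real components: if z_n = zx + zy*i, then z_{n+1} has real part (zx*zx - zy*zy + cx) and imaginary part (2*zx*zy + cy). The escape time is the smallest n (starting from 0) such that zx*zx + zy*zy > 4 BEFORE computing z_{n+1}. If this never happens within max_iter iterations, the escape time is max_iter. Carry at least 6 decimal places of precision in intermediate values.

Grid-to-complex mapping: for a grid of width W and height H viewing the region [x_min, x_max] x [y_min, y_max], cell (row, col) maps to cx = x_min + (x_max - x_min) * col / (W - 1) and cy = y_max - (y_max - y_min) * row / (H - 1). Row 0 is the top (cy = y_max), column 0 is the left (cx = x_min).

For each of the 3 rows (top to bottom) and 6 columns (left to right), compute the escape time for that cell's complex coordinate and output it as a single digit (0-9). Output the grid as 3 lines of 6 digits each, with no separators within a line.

(row=0, col=0): c = -0.8300 + 0.8200i → escape time 4
(row=0, col=1): c = -0.5240 + 0.8200i → escape time 5
(row=0, col=2): c = -0.2180 + 0.8200i → escape time 9
(row=0, col=3): c = 0.0880 + 0.8200i → escape time 6
(row=0, col=4): c = 0.3940 + 0.8200i → escape time 4
(row=0, col=5): c = 0.7000 + 0.8200i → escape time 2
(row=1, col=0): c = -0.8300 + 0.1000i → escape time 9
(row=1, col=1): c = -0.5240 + 0.1000i → escape time 9
(row=1, col=2): c = -0.2180 + 0.1000i → escape time 9
(row=1, col=3): c = 0.0880 + 0.1000i → escape time 9
(row=1, col=4): c = 0.3940 + 0.1000i → escape time 9
(row=1, col=5): c = 0.7000 + 0.1000i → escape time 3
(row=2, col=0): c = -0.8300 + -0.6200i → escape time 5
(row=2, col=1): c = -0.5240 + -0.6200i → escape time 9
(row=2, col=2): c = -0.2180 + -0.6200i → escape time 9
(row=2, col=3): c = 0.0880 + -0.6200i → escape time 9
(row=2, col=4): c = 0.3940 + -0.6200i → escape time 9
(row=2, col=5): c = 0.7000 + -0.6200i → escape time 3

Answer: 459642
999993
599993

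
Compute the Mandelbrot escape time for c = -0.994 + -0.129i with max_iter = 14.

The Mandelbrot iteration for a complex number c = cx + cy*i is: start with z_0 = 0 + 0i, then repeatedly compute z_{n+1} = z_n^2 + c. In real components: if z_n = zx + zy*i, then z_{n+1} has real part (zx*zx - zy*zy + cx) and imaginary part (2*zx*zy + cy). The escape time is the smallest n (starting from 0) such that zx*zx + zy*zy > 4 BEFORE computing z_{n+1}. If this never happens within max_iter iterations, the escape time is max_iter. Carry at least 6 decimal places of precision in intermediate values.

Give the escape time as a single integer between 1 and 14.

z_0 = 0 + 0i, c = -0.9940 + -0.1290i
Iter 1: z = -0.9940 + -0.1290i, |z|^2 = 1.0047
Iter 2: z = -0.0226 + 0.1275i, |z|^2 = 0.0168
Iter 3: z = -1.0097 + -0.1348i, |z|^2 = 1.0377
Iter 4: z = 0.0074 + 0.1431i, |z|^2 = 0.0205
Iter 5: z = -1.0144 + -0.1269i, |z|^2 = 1.0452
Iter 6: z = 0.0190 + 0.1284i, |z|^2 = 0.0169
Iter 7: z = -1.0101 + -0.1241i, |z|^2 = 1.0358
Iter 8: z = 0.0110 + 0.1218i, |z|^2 = 0.0149
Iter 9: z = -1.0087 + -0.1263i, |z|^2 = 1.0334
Iter 10: z = 0.0075 + 0.1259i, |z|^2 = 0.0159
Iter 11: z = -1.0098 + -0.1271i, |z|^2 = 1.0358
Iter 12: z = 0.0095 + 0.1277i, |z|^2 = 0.0164
Iter 13: z = -1.0102 + -0.1266i, |z|^2 = 1.0366

Answer: 14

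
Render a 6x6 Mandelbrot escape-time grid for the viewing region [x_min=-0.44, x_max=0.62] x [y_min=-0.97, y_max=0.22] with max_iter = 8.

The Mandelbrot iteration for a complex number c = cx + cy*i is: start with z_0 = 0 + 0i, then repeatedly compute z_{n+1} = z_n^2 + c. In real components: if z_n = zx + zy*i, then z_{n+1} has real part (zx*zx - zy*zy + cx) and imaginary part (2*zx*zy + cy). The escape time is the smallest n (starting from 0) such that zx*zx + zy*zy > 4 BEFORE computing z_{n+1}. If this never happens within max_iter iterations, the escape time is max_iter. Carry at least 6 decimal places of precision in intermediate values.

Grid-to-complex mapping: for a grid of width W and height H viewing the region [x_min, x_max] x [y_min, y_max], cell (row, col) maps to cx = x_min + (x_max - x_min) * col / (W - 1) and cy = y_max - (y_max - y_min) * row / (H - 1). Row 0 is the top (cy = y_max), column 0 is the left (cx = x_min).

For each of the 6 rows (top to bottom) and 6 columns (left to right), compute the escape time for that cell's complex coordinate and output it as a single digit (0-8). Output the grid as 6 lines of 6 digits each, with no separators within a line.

Answer: 888884
888864
888884
888873
788643
478432

Derivation:
(row=0, col=0): c = -0.4400 + 0.2200i → escape time 8
(row=0, col=1): c = -0.2280 + 0.2200i → escape time 8
(row=0, col=2): c = -0.0160 + 0.2200i → escape time 8
(row=0, col=3): c = 0.1960 + 0.2200i → escape time 8
(row=0, col=4): c = 0.4080 + 0.2200i → escape time 8
(row=0, col=5): c = 0.6200 + 0.2200i → escape time 4
(row=1, col=0): c = -0.4400 + -0.0180i → escape time 8
(row=1, col=1): c = -0.2280 + -0.0180i → escape time 8
(row=1, col=2): c = -0.0160 + -0.0180i → escape time 8
(row=1, col=3): c = 0.1960 + -0.0180i → escape time 8
(row=1, col=4): c = 0.4080 + -0.0180i → escape time 6
(row=1, col=5): c = 0.6200 + -0.0180i → escape time 4
(row=2, col=0): c = -0.4400 + -0.2560i → escape time 8
(row=2, col=1): c = -0.2280 + -0.2560i → escape time 8
(row=2, col=2): c = -0.0160 + -0.2560i → escape time 8
(row=2, col=3): c = 0.1960 + -0.2560i → escape time 8
(row=2, col=4): c = 0.4080 + -0.2560i → escape time 8
(row=2, col=5): c = 0.6200 + -0.2560i → escape time 4
(row=3, col=0): c = -0.4400 + -0.4940i → escape time 8
(row=3, col=1): c = -0.2280 + -0.4940i → escape time 8
(row=3, col=2): c = -0.0160 + -0.4940i → escape time 8
(row=3, col=3): c = 0.1960 + -0.4940i → escape time 8
(row=3, col=4): c = 0.4080 + -0.4940i → escape time 7
(row=3, col=5): c = 0.6200 + -0.4940i → escape time 3
(row=4, col=0): c = -0.4400 + -0.7320i → escape time 7
(row=4, col=1): c = -0.2280 + -0.7320i → escape time 8
(row=4, col=2): c = -0.0160 + -0.7320i → escape time 8
(row=4, col=3): c = 0.1960 + -0.7320i → escape time 6
(row=4, col=4): c = 0.4080 + -0.7320i → escape time 4
(row=4, col=5): c = 0.6200 + -0.7320i → escape time 3
(row=5, col=0): c = -0.4400 + -0.9700i → escape time 4
(row=5, col=1): c = -0.2280 + -0.9700i → escape time 7
(row=5, col=2): c = -0.0160 + -0.9700i → escape time 8
(row=5, col=3): c = 0.1960 + -0.9700i → escape time 4
(row=5, col=4): c = 0.4080 + -0.9700i → escape time 3
(row=5, col=5): c = 0.6200 + -0.9700i → escape time 2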